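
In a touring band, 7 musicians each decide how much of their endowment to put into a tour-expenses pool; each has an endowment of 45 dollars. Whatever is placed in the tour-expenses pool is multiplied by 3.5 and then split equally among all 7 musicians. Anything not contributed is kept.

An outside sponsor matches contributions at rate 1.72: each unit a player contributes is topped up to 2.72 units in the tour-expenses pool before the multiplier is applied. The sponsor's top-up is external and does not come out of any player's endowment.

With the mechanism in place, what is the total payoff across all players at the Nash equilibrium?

Under the mechanism each unit contributed yields 3.5 × 2.72 / 7 = 1.3600 back to its contributor per unit of net cost, which exceeds 1, making full contribution the dominant choice for everyone.
So the Nash equilibrium is full contribution by all 7; the group earns 3.5 × 2.72 × 315 = 2998.80.

2998.80 dollars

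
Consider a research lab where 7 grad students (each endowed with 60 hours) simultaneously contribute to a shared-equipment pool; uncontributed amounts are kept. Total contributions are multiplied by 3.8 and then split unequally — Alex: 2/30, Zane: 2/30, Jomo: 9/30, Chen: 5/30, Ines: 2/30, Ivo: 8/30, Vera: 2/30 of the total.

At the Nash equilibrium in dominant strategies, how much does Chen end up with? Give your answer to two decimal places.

136.00 hours

For player j, contributing a unit is worthwhile iff 3.8 × (j's share) ≥ 1, i.e. iff j's share is at least 0.2632.
Jomo and Ivo clear that bar, contributing 60 each; the remaining 5 contribute 0. Total contributed: 120.
Chen keeps 60 and receives 3.8 × 120 × 5/30 = 76.00 from the shared-equipment pool, for a payoff of 136.00.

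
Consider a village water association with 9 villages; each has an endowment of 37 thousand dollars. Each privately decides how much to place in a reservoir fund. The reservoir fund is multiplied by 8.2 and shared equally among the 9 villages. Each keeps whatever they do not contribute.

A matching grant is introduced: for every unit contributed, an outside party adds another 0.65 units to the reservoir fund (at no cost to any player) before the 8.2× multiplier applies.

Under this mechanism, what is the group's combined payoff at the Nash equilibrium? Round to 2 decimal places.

Under the mechanism each unit contributed yields 8.2 × 1.65 / 9 = 1.5033 back to its contributor per unit of net cost, which exceeds 1, making full contribution the dominant choice for everyone.
At the Nash equilibrium everyone contributes 37. Group total payoff = 8.2 × 1.65 × 333 = 4505.49.

4505.49 thousand dollars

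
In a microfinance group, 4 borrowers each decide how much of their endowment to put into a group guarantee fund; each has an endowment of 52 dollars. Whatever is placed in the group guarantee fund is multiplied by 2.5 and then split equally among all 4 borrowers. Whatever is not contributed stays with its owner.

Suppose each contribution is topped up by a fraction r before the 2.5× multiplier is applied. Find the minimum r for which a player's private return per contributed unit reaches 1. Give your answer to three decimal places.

0.600

With matching at rate r, one contributed unit becomes (1 + r) in the group guarantee fund and returns 2.5 × (1 + r) / 4 to the contributor.
Setting this equal to 1: 1 + r = 4/2.5 = 1.6000.
So the minimum matching rate is r = 1.6000 − 1 = 0.600.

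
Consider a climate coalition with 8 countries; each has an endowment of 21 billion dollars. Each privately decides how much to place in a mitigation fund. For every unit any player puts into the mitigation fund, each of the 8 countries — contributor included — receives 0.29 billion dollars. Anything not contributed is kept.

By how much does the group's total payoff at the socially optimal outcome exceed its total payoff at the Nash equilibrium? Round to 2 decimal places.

221.76 billion dollars

The private return per contributed unit is 0.29 < 1, so contributing 0 is dominant for every player. At the Nash equilibrium everyone keeps their 21, and the group total is 8 × 21 = 168.
Each contributed unit returns 2.320 to the group as a whole (0.29 to each of 8 players), which exceeds 1, so the social optimum is full contribution: group total = 2.320 × 168 = 389.76.
Efficiency loss = 389.76 − 168 = 221.76.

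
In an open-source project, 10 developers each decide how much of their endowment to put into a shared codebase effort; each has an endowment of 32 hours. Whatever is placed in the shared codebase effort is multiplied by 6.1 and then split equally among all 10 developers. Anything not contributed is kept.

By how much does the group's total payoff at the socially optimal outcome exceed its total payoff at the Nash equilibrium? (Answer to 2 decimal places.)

1632.00 hours

Each contributed unit returns 6.1/10 = 0.6100 to its contributor — below 1 — so contributing 0 is dominant for every player. At the Nash equilibrium everyone keeps their 32, and the group total is 10 × 32 = 320.
Each contributed unit returns 6.100 to the group as a whole (0.6100 to each of 10 players), which exceeds 1, so the social optimum is full contribution: group total = 6.100 × 320 = 1952.00.
Efficiency loss = 1952.00 − 320 = 1632.00.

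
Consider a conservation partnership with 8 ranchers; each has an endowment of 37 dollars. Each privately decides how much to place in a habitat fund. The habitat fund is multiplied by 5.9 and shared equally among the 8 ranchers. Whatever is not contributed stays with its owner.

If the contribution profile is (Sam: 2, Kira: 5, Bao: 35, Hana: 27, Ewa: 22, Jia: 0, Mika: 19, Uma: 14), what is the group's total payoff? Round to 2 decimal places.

Total contributed: 2 + 5 + 35 + 27 + 22 + 0 + 19 + 14 = 124; total kept: 8 × 37 − 124 = 172.
The habitat fund pays out 5.9 × 124 = 731.60 in aggregate.
Group total = 172 + 731.60 = 903.60.

903.60 dollars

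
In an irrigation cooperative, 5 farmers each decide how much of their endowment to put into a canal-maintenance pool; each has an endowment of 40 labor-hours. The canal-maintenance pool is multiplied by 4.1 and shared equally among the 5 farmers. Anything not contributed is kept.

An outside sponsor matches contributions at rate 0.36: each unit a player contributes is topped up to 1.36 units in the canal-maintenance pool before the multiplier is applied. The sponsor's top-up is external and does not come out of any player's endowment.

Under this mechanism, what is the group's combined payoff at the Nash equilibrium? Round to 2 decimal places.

The effective private return per unit is now 4.1 × 1.36 / 5 = 1.1152 > 1, so every player's dominant strategy flips to full contribution.
At the Nash equilibrium everyone contributes 40. Group total payoff = 4.1 × 1.36 × 200 = 1115.20.

1115.20 labor-hours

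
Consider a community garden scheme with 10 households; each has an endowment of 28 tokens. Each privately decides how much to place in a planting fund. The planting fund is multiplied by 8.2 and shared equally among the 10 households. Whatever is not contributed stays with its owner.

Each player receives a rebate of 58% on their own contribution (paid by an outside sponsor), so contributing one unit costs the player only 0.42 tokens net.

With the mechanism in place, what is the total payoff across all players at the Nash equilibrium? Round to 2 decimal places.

Under the mechanism each unit contributed yields (8.2/10) / 0.42 = 1.9524 back to its contributor per unit of net cost, which exceeds 1, making full contribution the dominant choice for everyone.
So the Nash equilibrium is full contribution by all 10; the group earns 10 × (28 × 0.58 + 8.2 × 28) = 2458.40.

2458.40 tokens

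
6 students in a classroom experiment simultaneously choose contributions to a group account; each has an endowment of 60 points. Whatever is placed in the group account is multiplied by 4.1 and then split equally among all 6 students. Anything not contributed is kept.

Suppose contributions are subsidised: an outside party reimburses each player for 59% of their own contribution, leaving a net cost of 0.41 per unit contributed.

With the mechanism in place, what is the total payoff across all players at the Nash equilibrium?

1688.40 points

Under the mechanism each unit contributed yields (4.1/6) / 0.41 = 1.6667 back to its contributor per unit of net cost, which exceeds 1, making full contribution the dominant choice for everyone.
So the Nash equilibrium is full contribution by all 6; the group earns 6 × (60 × 0.59 + 4.1 × 60) = 1688.40.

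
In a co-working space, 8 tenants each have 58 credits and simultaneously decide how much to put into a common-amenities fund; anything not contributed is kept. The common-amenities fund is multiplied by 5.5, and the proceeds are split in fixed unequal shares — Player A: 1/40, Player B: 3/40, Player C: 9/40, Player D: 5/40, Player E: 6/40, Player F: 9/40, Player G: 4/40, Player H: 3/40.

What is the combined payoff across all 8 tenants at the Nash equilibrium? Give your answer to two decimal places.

986.00 credits

For player j, contributing a unit is worthwhile iff 5.5 × (j's share) ≥ 1, i.e. iff j's share is at least 0.1818.
Player C and Player F clear that bar, contributing 58 each; the remaining 6 contribute 0. Total contributed: 116.
The common-amenities fund pays out 5.5 × 116 = 638.00 in total (split across the unequal shares, but the aggregate is all that matters for the group sum).
The 6 free-riders keep 58 each, adding 348. Group total = 348 + 638.00 = 986.00.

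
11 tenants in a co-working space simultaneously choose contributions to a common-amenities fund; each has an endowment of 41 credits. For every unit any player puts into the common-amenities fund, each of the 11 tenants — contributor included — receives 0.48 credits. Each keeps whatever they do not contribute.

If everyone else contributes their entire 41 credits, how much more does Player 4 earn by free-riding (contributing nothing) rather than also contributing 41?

Switching from a contribution of 41 to 0 lets Player 4 keep an extra 41 credits, but lowers the common-amenities fund by 41, which costs Player 4 their own share of that drop: 0.48 × 41 = 19.68.
Net gain = 41 − 19.68 = 21.32. The private return per contributed unit (0.48) is below 1, so free-riding is indeed the best response regardless of what the others do.

21.32 credits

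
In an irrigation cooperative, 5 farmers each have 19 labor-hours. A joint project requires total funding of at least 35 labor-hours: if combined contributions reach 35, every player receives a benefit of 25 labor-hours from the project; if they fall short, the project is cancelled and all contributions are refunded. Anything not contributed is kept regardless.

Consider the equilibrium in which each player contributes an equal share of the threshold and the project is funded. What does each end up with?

37 labor-hours

Equal share of the threshold: 35/5 = 7.
At this profile no one gains by cutting their contribution: any cut drops the total below 35, the project is cancelled, contributions are refunded, and the deviator ends with 19, which is less than 19 − 7 + 25 = 37. Contributing more than 7 just wastes the excess. So contributing exactly 7 is a best response.
Each player's payoff: 19 − 7 + 25 = 37.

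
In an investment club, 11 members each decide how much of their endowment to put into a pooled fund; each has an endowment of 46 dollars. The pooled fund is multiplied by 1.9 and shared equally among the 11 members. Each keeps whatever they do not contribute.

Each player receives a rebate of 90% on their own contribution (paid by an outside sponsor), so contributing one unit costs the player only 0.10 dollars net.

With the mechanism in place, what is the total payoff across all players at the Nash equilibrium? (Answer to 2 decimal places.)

With the mechanism, a contributed unit returns (1.9/11) / 0.10 = 1.7273 per unit of net cost to the contributor — now above 1 — so contributing fully is weakly dominant for every player.
So the Nash equilibrium is full contribution by all 11; the group earns 11 × (46 × 0.90 + 1.9 × 46) = 1416.80.

1416.80 dollars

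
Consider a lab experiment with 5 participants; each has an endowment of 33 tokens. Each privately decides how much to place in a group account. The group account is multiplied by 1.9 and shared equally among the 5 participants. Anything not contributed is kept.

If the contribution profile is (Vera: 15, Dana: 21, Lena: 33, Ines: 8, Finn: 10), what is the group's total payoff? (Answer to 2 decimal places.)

243.30 tokens

Total contributed: 15 + 21 + 33 + 8 + 10 = 87; total kept: 5 × 33 − 87 = 78.
The group account pays out 1.9 × 87 = 165.30 in aggregate.
Group total = 78 + 165.30 = 243.30.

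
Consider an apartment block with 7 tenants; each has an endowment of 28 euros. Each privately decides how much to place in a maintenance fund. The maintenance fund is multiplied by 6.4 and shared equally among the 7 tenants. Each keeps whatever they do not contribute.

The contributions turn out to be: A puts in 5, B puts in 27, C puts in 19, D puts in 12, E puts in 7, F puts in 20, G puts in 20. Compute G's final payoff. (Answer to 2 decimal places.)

108.57 euros

Total contributed: 5 + 27 + 19 + 12 + 7 + 20 + 20 = 110.
Each receives 6.4 × 110 / 7 = 100.57 from the maintenance fund.
G keeps 28 − 20 = 8, so G's payoff is 8 + 100.57 = 108.57.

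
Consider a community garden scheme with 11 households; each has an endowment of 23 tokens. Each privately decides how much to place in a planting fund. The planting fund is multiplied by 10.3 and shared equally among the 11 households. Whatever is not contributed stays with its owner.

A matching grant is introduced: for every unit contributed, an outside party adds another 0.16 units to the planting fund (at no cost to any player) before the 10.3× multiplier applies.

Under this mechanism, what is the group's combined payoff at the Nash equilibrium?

Under the mechanism each unit contributed yields 10.3 × 1.16 / 11 = 1.0862 back to its contributor per unit of net cost, which exceeds 1, making full contribution the dominant choice for everyone.
So the Nash equilibrium is full contribution by all 11; the group earns 10.3 × 1.16 × 253 = 3022.84.

3022.84 tokens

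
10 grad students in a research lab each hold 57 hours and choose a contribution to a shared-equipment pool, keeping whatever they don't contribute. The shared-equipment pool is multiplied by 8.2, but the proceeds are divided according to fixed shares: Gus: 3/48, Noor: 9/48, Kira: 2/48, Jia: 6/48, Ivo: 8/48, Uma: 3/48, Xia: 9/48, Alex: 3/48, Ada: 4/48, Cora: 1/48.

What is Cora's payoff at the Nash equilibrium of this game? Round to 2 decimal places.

95.95 hours

For player j, contributing a unit is worthwhile iff 8.2 × (j's share) ≥ 1, i.e. iff j's share is at least 0.1220.
Noor, Jia, Ivo and Xia clear that bar, contributing 57 each; the remaining 6 contribute 0. Total contributed: 228.
Cora keeps 57 and receives 8.2 × 228 × 1/48 = 38.95 from the shared-equipment pool, for a payoff of 95.95.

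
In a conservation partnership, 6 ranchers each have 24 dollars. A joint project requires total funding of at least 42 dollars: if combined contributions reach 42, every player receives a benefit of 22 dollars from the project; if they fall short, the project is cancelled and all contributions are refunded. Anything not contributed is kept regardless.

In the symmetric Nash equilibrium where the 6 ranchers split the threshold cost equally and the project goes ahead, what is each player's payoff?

Equal share of the threshold: 42/6 = 7.
At this profile no one gains by cutting their contribution: any cut drops the total below 42, the project is cancelled, contributions are refunded, and the deviator ends with 24, which is less than 24 − 7 + 22 = 39. Contributing more than 7 just wastes the excess. So contributing exactly 7 is a best response.
Each player's payoff: 24 − 7 + 22 = 39.

39 dollars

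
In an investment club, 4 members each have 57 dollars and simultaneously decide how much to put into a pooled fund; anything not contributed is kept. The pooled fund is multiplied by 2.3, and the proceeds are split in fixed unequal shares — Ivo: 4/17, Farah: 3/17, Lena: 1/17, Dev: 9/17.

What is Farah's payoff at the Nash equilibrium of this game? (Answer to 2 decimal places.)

For player j, contributing a unit is worthwhile iff 2.3 × (j's share) ≥ 1, i.e. iff j's share is at least 0.4348.
Dev alone (share 9/17) is above the threshold, contributing 57; the remaining 3 contribute 0. Total contributed: 57.
Farah keeps 57 and receives 2.3 × 57 × 3/17 = 23.14 from the pooled fund, for a payoff of 80.14.

80.14 dollars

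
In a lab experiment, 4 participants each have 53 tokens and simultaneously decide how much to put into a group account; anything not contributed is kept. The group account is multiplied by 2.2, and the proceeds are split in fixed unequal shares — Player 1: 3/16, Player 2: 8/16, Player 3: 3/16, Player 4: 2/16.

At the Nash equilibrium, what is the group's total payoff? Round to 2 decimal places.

Player j's private return per contributed unit is 2.2 × (j's share). Contributing is weakly dominant for j when that share is at least 1/2.2 = 0.4545, and contributing 0 is dominant otherwise.
Player 2 alone (share 8/16) is above the threshold, contributing 53; the remaining 3 contribute 0. Total contributed: 53.
The group account pays out 2.2 × 53 = 116.60 in total (split across the unequal shares, but the aggregate is all that matters for the group sum).
The 3 free-riders keep 53 each, adding 159. Group total = 159 + 116.60 = 275.60.

275.60 tokens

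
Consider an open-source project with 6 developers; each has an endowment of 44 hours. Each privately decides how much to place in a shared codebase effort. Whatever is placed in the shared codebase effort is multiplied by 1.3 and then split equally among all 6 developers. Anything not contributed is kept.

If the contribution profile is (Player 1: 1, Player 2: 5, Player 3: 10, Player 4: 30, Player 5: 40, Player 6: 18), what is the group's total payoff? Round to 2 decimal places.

295.20 hours

Total contributed: 1 + 5 + 10 + 30 + 40 + 18 = 104; total kept: 6 × 44 − 104 = 160.
The shared codebase effort pays out 1.3 × 104 = 135.20 in aggregate.
Group total = 160 + 135.20 = 295.20.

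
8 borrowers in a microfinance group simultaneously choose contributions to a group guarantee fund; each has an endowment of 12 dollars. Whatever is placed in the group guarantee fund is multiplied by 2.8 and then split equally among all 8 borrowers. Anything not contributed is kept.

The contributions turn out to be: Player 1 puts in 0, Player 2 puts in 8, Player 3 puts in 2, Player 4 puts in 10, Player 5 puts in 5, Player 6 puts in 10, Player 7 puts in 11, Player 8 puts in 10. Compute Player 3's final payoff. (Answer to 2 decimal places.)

29.60 dollars

Total contributed: 0 + 8 + 2 + 10 + 5 + 10 + 11 + 10 = 56.
Each receives 2.8 × 56 / 8 = 19.60 from the group guarantee fund.
Player 3 keeps 12 − 2 = 10, so Player 3's payoff is 10 + 19.60 = 29.60.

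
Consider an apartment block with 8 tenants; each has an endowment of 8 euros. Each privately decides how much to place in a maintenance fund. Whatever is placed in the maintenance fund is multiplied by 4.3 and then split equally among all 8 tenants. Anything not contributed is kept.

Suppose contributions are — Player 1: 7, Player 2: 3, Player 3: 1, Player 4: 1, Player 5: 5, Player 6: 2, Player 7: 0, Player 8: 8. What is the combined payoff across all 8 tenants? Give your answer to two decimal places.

153.10 euros

Total contributed: 7 + 3 + 1 + 1 + 5 + 2 + 0 + 8 = 27; total kept: 8 × 8 − 27 = 37.
The maintenance fund pays out 4.3 × 27 = 116.10 in aggregate.
Group total = 37 + 116.10 = 153.10.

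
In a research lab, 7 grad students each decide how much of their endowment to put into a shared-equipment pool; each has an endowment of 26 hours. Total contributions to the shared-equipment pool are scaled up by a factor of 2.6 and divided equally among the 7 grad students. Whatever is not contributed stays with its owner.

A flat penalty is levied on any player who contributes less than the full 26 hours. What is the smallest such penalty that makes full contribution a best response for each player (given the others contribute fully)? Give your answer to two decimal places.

Given the others contribute fully, the best deviation is to contribute 0 (any partial contribution still incurs the fine and gives up units whose private return 0.3714 is below 1).
Deviating from 26 to 0 saves 26 hours but forfeits the deviator's share of the drop in the shared-equipment pool: 2.6/7 × 26 = 9.66.
So the deviation gain is 26 − 9.66 = 16.34, and the fine must be at least 16.34 hours to wipe it out.

16.34 hours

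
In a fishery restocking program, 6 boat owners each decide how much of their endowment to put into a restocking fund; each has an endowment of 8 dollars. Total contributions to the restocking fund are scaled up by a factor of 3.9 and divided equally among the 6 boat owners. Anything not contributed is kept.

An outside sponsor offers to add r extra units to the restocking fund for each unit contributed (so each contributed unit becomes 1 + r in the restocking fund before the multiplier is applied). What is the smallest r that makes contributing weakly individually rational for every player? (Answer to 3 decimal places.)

0.538

With matching at rate r, one contributed unit becomes (1 + r) in the restocking fund and returns 3.9 × (1 + r) / 6 to the contributor.
Setting this equal to 1: 1 + r = 6/3.9 = 1.5385.
So the minimum matching rate is r = 1.5385 − 1 = 0.538.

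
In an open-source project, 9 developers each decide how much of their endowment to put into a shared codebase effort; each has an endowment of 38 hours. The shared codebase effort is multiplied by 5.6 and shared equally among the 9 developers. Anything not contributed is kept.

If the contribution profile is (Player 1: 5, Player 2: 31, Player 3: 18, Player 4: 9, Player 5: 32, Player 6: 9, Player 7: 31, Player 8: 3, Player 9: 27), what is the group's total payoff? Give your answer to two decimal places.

1101.00 hours

Total contributed: 5 + 31 + 18 + 9 + 32 + 9 + 31 + 3 + 27 = 165; total kept: 9 × 38 − 165 = 177.
The shared codebase effort pays out 5.6 × 165 = 924.00 in aggregate.
Group total = 177 + 924.00 = 1101.00.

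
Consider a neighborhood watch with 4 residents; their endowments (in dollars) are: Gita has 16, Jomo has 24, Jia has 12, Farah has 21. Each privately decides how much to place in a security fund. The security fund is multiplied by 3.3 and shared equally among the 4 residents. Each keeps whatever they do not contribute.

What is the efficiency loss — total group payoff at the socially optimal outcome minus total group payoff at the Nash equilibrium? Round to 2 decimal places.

The private return per contributed unit is 3.3/4 = 0.8250 < 1 for every player regardless of endowment, so the Nash equilibrium is zero contribution and the group total is Σ E_j = 16 + 24 + 12 + 21 = 73.
Each contributed unit returns 3.300 to the group, so the social optimum is full contribution by everyone: group total = 3.300 × 73 = 240.90.
Efficiency loss = (3.300 − 1) × 73 = 167.90.

167.90 dollars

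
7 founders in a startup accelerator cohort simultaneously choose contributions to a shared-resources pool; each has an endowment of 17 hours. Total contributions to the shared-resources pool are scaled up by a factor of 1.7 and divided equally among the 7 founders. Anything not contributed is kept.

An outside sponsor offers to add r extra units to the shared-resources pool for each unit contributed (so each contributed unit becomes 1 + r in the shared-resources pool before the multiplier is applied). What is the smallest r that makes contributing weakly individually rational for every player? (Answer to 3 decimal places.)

3.118

With matching at rate r, one contributed unit becomes (1 + r) in the shared-resources pool and returns 1.7 × (1 + r) / 7 to the contributor.
Setting this equal to 1: 1 + r = 7/1.7 = 4.1176.
So the minimum matching rate is r = 4.1176 − 1 = 3.118.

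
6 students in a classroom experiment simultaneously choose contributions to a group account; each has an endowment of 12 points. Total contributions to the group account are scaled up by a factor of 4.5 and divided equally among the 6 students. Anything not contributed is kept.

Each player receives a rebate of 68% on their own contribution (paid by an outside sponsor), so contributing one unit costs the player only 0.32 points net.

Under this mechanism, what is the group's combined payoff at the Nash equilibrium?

372.96 points

Under the mechanism each unit contributed yields (4.5/6) / 0.32 = 2.3438 back to its contributor per unit of net cost, which exceeds 1, making full contribution the dominant choice for everyone.
So the Nash equilibrium is full contribution by all 6; the group earns 6 × (12 × 0.68 + 4.5 × 12) = 372.96.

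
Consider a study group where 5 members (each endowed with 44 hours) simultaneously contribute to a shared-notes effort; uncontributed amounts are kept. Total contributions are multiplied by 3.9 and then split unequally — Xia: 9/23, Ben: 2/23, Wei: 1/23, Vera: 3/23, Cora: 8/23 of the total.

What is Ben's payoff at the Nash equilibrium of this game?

73.84 hours

For player j, contributing a unit is worthwhile iff 3.9 × (j's share) ≥ 1, i.e. iff j's share is at least 0.2564.
The shares above 0.2564 belong to Xia and Cora, contributing 44 each; the remaining 3 contribute 0. Total contributed: 88.
Ben keeps 44 and receives 3.9 × 88 × 2/23 = 29.84 from the shared-notes effort, for a payoff of 73.84.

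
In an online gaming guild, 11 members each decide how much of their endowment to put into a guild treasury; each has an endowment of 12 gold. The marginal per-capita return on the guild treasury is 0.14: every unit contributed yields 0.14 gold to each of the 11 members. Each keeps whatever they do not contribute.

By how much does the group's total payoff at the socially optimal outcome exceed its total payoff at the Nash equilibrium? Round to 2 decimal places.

71.28 gold

The private return per contributed unit is 0.14 < 1, so contributing 0 is dominant for every player. At the Nash equilibrium everyone keeps their 12, and the group total is 11 × 12 = 132.
Each contributed unit returns 1.540 to the group as a whole (0.14 to each of 11 players), which exceeds 1, so the social optimum is full contribution: group total = 1.540 × 132 = 203.28.
Efficiency loss = 203.28 − 132 = 71.28.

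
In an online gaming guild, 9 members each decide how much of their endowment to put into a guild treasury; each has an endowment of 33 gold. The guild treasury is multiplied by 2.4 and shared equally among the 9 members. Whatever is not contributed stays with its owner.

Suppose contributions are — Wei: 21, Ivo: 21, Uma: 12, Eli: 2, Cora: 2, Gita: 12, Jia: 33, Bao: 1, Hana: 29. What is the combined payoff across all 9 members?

483.20 gold

Total contributed: 21 + 21 + 12 + 2 + 2 + 12 + 33 + 1 + 29 = 133; total kept: 9 × 33 − 133 = 164.
The guild treasury pays out 2.4 × 133 = 319.20 in aggregate.
Group total = 164 + 319.20 = 483.20.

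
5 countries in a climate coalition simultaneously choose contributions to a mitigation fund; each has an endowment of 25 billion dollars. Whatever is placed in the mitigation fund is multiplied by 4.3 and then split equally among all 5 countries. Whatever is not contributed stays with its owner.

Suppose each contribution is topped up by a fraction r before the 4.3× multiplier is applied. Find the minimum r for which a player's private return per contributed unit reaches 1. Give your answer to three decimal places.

With matching at rate r, one contributed unit becomes (1 + r) in the mitigation fund and returns 4.3 × (1 + r) / 5 to the contributor.
Setting this equal to 1: 1 + r = 5/4.3 = 1.1628.
So the minimum matching rate is r = 1.1628 − 1 = 0.163.

0.163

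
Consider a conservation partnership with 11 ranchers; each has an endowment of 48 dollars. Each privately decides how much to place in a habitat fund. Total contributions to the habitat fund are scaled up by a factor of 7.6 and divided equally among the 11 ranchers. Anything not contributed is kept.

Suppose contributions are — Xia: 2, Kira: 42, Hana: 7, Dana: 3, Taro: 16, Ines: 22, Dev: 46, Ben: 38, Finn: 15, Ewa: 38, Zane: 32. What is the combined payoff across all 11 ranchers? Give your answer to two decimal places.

2250.60 dollars

Total contributed: 2 + 42 + 7 + 3 + 16 + 22 + 46 + 38 + 15 + 38 + 32 = 261; total kept: 11 × 48 − 261 = 267.
The habitat fund pays out 7.6 × 261 = 1983.60 in aggregate.
Group total = 267 + 1983.60 = 2250.60.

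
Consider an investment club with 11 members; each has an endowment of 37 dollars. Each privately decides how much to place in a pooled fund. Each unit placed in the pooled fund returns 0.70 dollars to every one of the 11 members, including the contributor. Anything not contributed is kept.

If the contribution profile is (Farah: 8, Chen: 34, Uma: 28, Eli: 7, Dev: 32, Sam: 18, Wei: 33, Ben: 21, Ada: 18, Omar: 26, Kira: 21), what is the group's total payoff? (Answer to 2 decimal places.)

2055.20 dollars

Total contributed: 8 + 34 + 28 + 7 + 32 + 18 + 33 + 21 + 18 + 26 + 21 = 246; total kept: 11 × 37 − 246 = 161.
The pooled fund pays out 0.70 × 11 × 246 = 1894.20 in aggregate.
Group total = 161 + 1894.20 = 2055.20.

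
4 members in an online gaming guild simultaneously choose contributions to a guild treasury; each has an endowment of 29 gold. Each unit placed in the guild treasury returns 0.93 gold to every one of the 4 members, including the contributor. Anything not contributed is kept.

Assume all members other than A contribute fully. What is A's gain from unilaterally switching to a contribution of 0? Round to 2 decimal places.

Switching from a contribution of 29 to 0 lets A keep an extra 29 gold, but lowers the guild treasury by 29, which costs A their own share of that drop: 0.93 × 29 = 26.97.
Net gain = 29 − 26.97 = 2.03. The private return per contributed unit (0.93) is below 1, so free-riding is indeed the best response regardless of what the others do.

2.03 gold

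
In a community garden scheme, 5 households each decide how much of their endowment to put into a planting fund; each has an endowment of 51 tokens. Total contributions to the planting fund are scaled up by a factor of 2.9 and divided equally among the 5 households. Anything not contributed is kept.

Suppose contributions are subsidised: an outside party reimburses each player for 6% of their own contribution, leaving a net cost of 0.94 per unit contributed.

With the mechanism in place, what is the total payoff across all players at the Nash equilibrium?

The effective private return is (2.9/5) / 0.94 = 0.6170, which is still under 1, so the mechanism doesn't change anyone's dominant strategy: zero contribution.
At the Nash equilibrium no one contributes; group total payoff = 5 × 51 = 255.

255.00 tokens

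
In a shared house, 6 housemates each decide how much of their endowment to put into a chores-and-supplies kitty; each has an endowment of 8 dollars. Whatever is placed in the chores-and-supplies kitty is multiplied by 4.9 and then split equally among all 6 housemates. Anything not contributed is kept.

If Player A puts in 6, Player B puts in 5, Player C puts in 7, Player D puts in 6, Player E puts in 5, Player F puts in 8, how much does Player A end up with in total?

32.22 dollars

Total contributed: 6 + 5 + 7 + 6 + 5 + 8 = 37.
Each receives 4.9 × 37 / 6 = 30.22 from the chores-and-supplies kitty.
Player A keeps 8 − 6 = 2, so Player A's payoff is 2 + 30.22 = 32.22.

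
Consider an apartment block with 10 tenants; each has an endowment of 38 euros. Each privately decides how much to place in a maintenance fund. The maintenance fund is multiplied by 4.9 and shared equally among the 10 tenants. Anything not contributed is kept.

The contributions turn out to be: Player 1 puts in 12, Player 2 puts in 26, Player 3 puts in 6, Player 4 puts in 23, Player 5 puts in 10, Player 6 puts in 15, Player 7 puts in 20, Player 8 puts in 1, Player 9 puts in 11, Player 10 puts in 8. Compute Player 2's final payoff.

Total contributed: 12 + 26 + 6 + 23 + 10 + 15 + 20 + 1 + 11 + 8 = 132.
Each receives 4.9 × 132 / 10 = 64.68 from the maintenance fund.
Player 2 keeps 38 − 26 = 12, so Player 2's payoff is 12 + 64.68 = 76.68.

76.68 euros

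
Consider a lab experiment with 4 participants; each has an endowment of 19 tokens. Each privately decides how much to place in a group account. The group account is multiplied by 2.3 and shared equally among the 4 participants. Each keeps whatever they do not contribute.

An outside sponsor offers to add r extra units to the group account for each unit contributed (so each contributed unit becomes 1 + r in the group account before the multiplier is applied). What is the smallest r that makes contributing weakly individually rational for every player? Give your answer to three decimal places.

With matching at rate r, one contributed unit becomes (1 + r) in the group account and returns 2.3 × (1 + r) / 4 to the contributor.
Setting this equal to 1: 1 + r = 4/2.3 = 1.7391.
So the minimum matching rate is r = 1.7391 − 1 = 0.739.

0.739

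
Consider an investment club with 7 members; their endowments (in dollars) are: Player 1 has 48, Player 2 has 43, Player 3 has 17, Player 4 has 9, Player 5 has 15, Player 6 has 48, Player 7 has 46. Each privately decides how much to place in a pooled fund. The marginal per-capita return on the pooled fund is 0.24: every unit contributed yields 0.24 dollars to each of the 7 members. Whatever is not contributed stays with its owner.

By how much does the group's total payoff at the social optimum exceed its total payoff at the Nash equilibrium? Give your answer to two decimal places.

The private return per contributed unit is 0.24 < 1 for everyone, so the Nash equilibrium is zero contribution and the group total is Σ E_j = 48 + 43 + 17 + 9 + 15 + 48 + 46 = 226.
Each contributed unit returns 1.680 to the group, so the social optimum is full contribution by everyone: group total = 1.680 × 226 = 379.68.
Efficiency loss = (1.680 − 1) × 226 = 153.68.

153.68 dollars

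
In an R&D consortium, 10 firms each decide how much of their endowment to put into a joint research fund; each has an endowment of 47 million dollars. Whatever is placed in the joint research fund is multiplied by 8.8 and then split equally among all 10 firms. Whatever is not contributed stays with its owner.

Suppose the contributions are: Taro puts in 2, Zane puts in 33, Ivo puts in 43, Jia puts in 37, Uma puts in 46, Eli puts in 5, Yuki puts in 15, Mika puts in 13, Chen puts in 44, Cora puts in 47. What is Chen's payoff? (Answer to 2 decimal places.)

Total contributed: 2 + 33 + 43 + 37 + 46 + 5 + 15 + 13 + 44 + 47 = 285.
Each receives 8.8 × 285 / 10 = 250.80 from the joint research fund.
Chen keeps 47 − 44 = 3, so Chen's payoff is 3 + 250.80 = 253.80.

253.80 million dollars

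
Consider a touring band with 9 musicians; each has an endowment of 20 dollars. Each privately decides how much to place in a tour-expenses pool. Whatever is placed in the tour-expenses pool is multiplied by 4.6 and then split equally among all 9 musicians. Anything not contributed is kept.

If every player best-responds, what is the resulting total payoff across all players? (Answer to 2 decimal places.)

180.00 dollars

Each contributed unit returns 4.6/9 = 0.5111 to its contributor — below 1 — so contributing 0 is dominant for every player. At the Nash equilibrium everyone keeps their 20, and the group total is 9 × 20 = 180.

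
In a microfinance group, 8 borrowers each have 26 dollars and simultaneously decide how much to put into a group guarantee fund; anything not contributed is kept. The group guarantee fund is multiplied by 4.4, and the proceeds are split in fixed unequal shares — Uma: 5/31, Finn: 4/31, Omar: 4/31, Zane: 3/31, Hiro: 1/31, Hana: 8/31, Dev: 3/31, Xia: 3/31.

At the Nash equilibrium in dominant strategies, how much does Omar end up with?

A player with share s gets back 4.4·s per unit contributed, so full contribution is dominant for anyone with s > 1/4.4 = 0.2273 and zero contribution is dominant for anyone below.
Only Hana (8/31) clears that bar, contributing 26; the remaining 7 contribute 0. Total contributed: 26.
Omar keeps 26 and receives 4.4 × 26 × 4/31 = 14.76 from the group guarantee fund, for a payoff of 40.76.

40.76 dollars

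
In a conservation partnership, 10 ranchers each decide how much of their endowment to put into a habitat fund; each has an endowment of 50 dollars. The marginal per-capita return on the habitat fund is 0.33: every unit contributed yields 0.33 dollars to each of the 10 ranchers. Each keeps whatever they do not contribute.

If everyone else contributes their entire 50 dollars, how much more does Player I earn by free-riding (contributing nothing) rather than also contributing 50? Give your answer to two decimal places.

Switching from a contribution of 50 to 0 lets Player I keep an extra 50 dollars, but lowers the habitat fund by 50, which costs Player I their own share of that drop: 0.33 × 50 = 16.50.
Net gain = 50 − 16.50 = 33.50. The private return per contributed unit (0.33) is below 1, so free-riding is indeed the best response regardless of what the others do.

33.50 dollars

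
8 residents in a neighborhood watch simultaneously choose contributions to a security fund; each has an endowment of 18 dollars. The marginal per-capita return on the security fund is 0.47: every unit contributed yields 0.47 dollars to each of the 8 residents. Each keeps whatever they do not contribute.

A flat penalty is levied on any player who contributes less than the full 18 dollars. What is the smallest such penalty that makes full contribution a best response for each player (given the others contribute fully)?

9.54 dollars

Given the others contribute fully, the best deviation is to contribute 0 (any partial contribution still incurs the fine and gives up units whose private return 0.47 is below 1).
Deviating from 18 to 0 saves 18 dollars but forfeits the deviator's share of the drop in the security fund: 0.47 × 18 = 8.46.
So the deviation gain is 18 − 8.46 = 9.54, and the fine must be at least 9.54 dollars to wipe it out.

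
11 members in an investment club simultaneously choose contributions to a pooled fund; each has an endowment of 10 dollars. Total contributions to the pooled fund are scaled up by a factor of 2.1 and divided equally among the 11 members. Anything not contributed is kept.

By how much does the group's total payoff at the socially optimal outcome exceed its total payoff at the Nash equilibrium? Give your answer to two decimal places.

Each contributed unit returns 2.1/11 = 0.1909 to its contributor — below 1 — so contributing 0 is dominant for every player. At the Nash equilibrium everyone keeps their 10, and the group total is 11 × 10 = 110.
Each contributed unit returns 2.100 to the group as a whole (0.1909 to each of 11 players), which exceeds 1, so the social optimum is full contribution: group total = 2.100 × 110 = 231.00.
Efficiency loss = 231.00 − 110 = 121.00.

121.00 dollars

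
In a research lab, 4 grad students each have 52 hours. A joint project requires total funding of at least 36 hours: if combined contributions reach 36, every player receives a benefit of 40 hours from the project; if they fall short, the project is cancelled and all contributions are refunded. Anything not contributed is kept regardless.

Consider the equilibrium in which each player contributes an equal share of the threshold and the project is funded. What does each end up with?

83 hours

Equal share of the threshold: 36/4 = 9.
At this profile no one gains by cutting their contribution: any cut drops the total below 36, the project is cancelled, contributions are refunded, and the deviator ends with 52, which is less than 52 − 9 + 40 = 83. Contributing more than 9 just wastes the excess. So contributing exactly 9 is a best response.
Each player's payoff: 52 − 9 + 40 = 83.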